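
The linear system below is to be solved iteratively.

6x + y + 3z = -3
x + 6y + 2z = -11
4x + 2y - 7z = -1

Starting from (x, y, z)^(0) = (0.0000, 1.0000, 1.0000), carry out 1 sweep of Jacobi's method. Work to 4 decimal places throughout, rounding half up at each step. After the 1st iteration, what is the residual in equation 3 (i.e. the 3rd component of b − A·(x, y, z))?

Iteration 1:
  x = (-3 - (1)·1.0000 - (3)·1.0000) / (6) = -1.1667
  y = (-11 - (1)·0.0000 - (2)·1.0000) / (6) = -2.1667
  z = (-1 - (4)·0.0000 - (2)·1.0000) / (-7) = 0.4286
Residual b − A·x = (4.8811, 2.3097, 11.0004)

11.0004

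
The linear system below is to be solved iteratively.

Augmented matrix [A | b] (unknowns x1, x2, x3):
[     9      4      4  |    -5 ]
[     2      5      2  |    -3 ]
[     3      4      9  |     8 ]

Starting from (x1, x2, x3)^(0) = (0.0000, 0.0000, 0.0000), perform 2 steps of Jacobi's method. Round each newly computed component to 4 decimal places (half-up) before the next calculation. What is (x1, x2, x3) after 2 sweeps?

(-0.6840, -0.7333, 1.3408)

Iteration 1:
  x1 = (-5 - (4)·0.0000 - (4)·0.0000) / (9) = -0.5556
  x2 = (-3 - (2)·0.0000 - (2)·0.0000) / (5) = -0.6000
  x3 = (8 - (3)·0.0000 - (4)·0.0000) / (9) = 0.8889
Iteration 2:
  x1 = (-5 - (4)·-0.6000 - (4)·0.8889) / (9) = -0.6840
  x2 = (-3 - (2)·-0.5556 - (2)·0.8889) / (5) = -0.7333
  x3 = (8 - (3)·-0.5556 - (4)·-0.6000) / (9) = 1.3408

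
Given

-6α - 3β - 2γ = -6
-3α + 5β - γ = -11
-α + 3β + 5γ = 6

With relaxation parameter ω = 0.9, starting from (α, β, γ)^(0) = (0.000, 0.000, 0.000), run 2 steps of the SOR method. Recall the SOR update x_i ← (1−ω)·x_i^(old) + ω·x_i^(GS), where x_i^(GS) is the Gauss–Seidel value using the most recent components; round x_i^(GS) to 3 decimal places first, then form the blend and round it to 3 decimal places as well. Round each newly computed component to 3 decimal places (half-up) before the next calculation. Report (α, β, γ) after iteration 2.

(1.048, -1.195, 2.119)

Iteration 1:
  α: GS value = (-6 - (-3)·0.000 - (-2)·0.000) / (-6) = 1.000;  α ← (1−ω)·0.000 + ω·1.000 = 0.900
  β: GS value = (-11 - (-3)·0.900 - (-1)·0.000) / (5) = -1.660;  β ← (1−ω)·0.000 + ω·-1.660 = -1.494
  γ: GS value = (6 - (-1)·0.900 - (3)·-1.494) / (5) = 2.276;  γ ← (1−ω)·0.000 + ω·2.276 = 2.048
Iteration 2:
  α: GS value = (-6 - (-3)·-1.494 - (-2)·2.048) / (-6) = 1.064;  α ← (1−ω)·0.900 + ω·1.064 = 1.048
  β: GS value = (-11 - (-3)·1.048 - (-1)·2.048) / (5) = -1.162;  β ← (1−ω)·-1.494 + ω·-1.162 = -1.195
  γ: GS value = (6 - (-1)·1.048 - (3)·-1.195) / (5) = 2.127;  γ ← (1−ω)·2.048 + ω·2.127 = 2.119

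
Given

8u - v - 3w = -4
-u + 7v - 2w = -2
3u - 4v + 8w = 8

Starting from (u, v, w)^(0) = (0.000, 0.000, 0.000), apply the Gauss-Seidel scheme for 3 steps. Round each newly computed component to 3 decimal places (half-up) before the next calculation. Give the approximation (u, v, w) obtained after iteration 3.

Iteration 1:
  u = (-4 - (-1)·0.000 - (-3)·0.000) / (8) = -0.500
  v = (-2 - (-1)·-0.500 - (-2)·0.000) / (7) = -0.357
  w = (8 - (3)·-0.500 - (-4)·-0.357) / (8) = 1.009
Iteration 2:
  u = (-4 - (-1)·-0.357 - (-3)·1.009) / (8) = -0.166
  v = (-2 - (-1)·-0.166 - (-2)·1.009) / (7) = -0.021
  w = (8 - (3)·-0.166 - (-4)·-0.021) / (8) = 1.052
Iteration 3:
  u = (-4 - (-1)·-0.021 - (-3)·1.052) / (8) = -0.108
  v = (-2 - (-1)·-0.108 - (-2)·1.052) / (7) = -0.001
  w = (8 - (3)·-0.108 - (-4)·-0.001) / (8) = 1.040

(-0.108, -0.001, 1.040)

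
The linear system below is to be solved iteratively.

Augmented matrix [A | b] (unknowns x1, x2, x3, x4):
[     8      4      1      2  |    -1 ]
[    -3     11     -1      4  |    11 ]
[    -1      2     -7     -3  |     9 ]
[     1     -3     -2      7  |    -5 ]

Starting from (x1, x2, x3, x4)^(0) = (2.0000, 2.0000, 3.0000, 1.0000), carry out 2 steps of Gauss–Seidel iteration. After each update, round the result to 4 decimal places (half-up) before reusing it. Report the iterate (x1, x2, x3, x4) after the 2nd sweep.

(-0.0077, 1.1168, -0.6817, -0.4293)

Iteration 1:
  x1 = (-1 - (4)·2.0000 - (1)·3.0000 - (2)·1.0000) / (8) = -1.7500
  x2 = (11 - (-3)·-1.7500 - (-1)·3.0000 - (4)·1.0000) / (11) = 0.4318
  x3 = (9 - (-1)·-1.7500 - (2)·0.4318 - (-3)·1.0000) / (-7) = -1.3409
  x4 = (-5 - (1)·-1.7500 - (-3)·0.4318 - (-2)·-1.3409) / (7) = -0.6623
Iteration 2:
  x1 = (-1 - (4)·0.4318 - (1)·-1.3409 - (2)·-0.6623) / (8) = -0.0077
  x2 = (11 - (-3)·-0.0077 - (-1)·-1.3409 - (4)·-0.6623) / (11) = 1.1168
  x3 = (9 - (-1)·-0.0077 - (2)·1.1168 - (-3)·-0.6623) / (-7) = -0.6817
  x4 = (-5 - (1)·-0.0077 - (-3)·1.1168 - (-2)·-0.6817) / (7) = -0.4293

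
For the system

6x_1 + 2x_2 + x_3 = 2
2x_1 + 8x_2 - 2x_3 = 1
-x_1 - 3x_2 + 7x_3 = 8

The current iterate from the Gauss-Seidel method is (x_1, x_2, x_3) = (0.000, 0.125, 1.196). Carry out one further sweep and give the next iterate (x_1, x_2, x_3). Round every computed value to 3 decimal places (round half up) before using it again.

(0.092, 0.401, 1.328)

One sweep:
  x_1 = (2 - (2)·0.125 - (1)·1.196) / (6) = 0.092
  x_2 = (1 - (2)·0.092 - (-2)·1.196) / (8) = 0.401
  x_3 = (8 - (-1)·0.092 - (-3)·0.401) / (7) = 1.328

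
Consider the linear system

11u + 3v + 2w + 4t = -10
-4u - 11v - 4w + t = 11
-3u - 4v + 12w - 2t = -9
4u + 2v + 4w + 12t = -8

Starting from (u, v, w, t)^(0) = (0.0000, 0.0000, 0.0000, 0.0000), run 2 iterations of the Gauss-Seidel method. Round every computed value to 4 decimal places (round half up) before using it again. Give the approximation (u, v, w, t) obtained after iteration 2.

Iteration 1:
  u = (-10 - (3)·0.0000 - (2)·0.0000 - (4)·0.0000) / (11) = -0.9091
  v = (11 - (-4)·-0.9091 - (-4)·0.0000 - (1)·0.0000) / (-11) = -0.6694
  w = (-9 - (-3)·-0.9091 - (-4)·-0.6694 - (-2)·0.0000) / (12) = -1.2004
  t = (-8 - (4)·-0.9091 - (2)·-0.6694 - (4)·-1.2004) / (12) = 0.1481
Iteration 2:
  u = (-10 - (3)·-0.6694 - (2)·-1.2004 - (4)·0.1481) / (11) = -0.5621
  v = (11 - (-4)·-0.5621 - (-4)·-1.2004 - (1)·0.1481) / (-11) = -0.3456
  w = (-9 - (-3)·-0.5621 - (-4)·-0.3456 - (-2)·0.1481) / (12) = -0.9810
  t = (-8 - (4)·-0.5621 - (2)·-0.3456 - (4)·-0.9810) / (12) = -0.0947

(-0.5621, -0.3456, -0.9810, -0.0947)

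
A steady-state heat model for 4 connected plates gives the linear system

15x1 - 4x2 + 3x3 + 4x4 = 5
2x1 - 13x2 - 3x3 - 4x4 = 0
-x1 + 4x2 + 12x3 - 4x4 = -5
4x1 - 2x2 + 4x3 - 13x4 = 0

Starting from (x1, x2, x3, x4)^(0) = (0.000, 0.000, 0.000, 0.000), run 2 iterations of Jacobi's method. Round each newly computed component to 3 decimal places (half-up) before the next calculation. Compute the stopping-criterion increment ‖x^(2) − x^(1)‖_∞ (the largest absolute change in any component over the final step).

0.147

Iteration 1:
  x1 = (5 - (-4)·0.000 - (3)·0.000 - (4)·0.000) / (15) = 0.333
  x2 = (0 - (2)·0.000 - (-3)·0.000 - (-4)·0.000) / (-13) = 0.000
  x3 = (-5 - (-1)·0.000 - (4)·0.000 - (-4)·0.000) / (12) = -0.417
  x4 = (0 - (4)·0.000 - (-2)·0.000 - (4)·0.000) / (-13) = 0.000
Iteration 2:
  x1 = (5 - (-4)·0.000 - (3)·-0.417 - (4)·0.000) / (15) = 0.417
  x2 = (0 - (2)·0.333 - (-3)·-0.417 - (-4)·0.000) / (-13) = 0.147
  x3 = (-5 - (-1)·0.333 - (4)·0.000 - (-4)·0.000) / (12) = -0.389
  x4 = (0 - (4)·0.333 - (-2)·0.000 - (4)·-0.417) / (-13) = -0.026
Change: (0.084, 0.147, 0.028, -0.026) → max |·| = 0.147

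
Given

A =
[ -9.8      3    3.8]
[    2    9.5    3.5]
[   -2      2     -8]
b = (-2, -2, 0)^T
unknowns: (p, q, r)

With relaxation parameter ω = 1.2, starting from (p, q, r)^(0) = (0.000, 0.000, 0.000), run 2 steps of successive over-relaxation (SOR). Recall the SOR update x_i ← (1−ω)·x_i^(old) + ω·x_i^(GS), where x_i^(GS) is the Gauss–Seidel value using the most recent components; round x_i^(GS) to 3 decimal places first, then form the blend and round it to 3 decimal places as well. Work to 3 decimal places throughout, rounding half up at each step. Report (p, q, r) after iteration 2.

Iteration 1:
  p: GS value = (-2 - (3)·0.000 - (3.8)·0.000) / (-9.8) = 0.204;  p ← (1−ω)·0.000 + ω·0.204 = 0.245
  q: GS value = (-2 - (2)·0.245 - (3.5)·0.000) / (9.5) = -0.262;  q ← (1−ω)·0.000 + ω·-0.262 = -0.314
  r: GS value = (0 - (-2)·0.245 - (2)·-0.314) / (-8) = -0.140;  r ← (1−ω)·0.000 + ω·-0.140 = -0.168
Iteration 2:
  p: GS value = (-2 - (3)·-0.314 - (3.8)·-0.168) / (-9.8) = 0.043;  p ← (1−ω)·0.245 + ω·0.043 = 0.003
  q: GS value = (-2 - (2)·0.003 - (3.5)·-0.168) / (9.5) = -0.149;  q ← (1−ω)·-0.314 + ω·-0.149 = -0.116
  r: GS value = (0 - (-2)·0.003 - (2)·-0.116) / (-8) = -0.030;  r ← (1−ω)·-0.168 + ω·-0.030 = -0.002

(0.003, -0.116, -0.002)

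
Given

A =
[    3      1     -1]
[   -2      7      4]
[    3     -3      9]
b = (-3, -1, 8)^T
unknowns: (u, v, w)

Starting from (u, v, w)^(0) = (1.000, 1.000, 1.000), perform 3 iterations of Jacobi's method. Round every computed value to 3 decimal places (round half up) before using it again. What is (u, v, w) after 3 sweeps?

(-0.328, -0.920, 0.764)

Iteration 1:
  u = (-3 - (1)·1.000 - (-1)·1.000) / (3) = -1.000
  v = (-1 - (-2)·1.000 - (4)·1.000) / (7) = -0.429
  w = (8 - (3)·1.000 - (-3)·1.000) / (9) = 0.889
Iteration 2:
  u = (-3 - (1)·-0.429 - (-1)·0.889) / (3) = -0.561
  v = (-1 - (-2)·-1.000 - (4)·0.889) / (7) = -0.937
  w = (8 - (3)·-1.000 - (-3)·-0.429) / (9) = 1.079
Iteration 3:
  u = (-3 - (1)·-0.937 - (-1)·1.079) / (3) = -0.328
  v = (-1 - (-2)·-0.561 - (4)·1.079) / (7) = -0.920
  w = (8 - (3)·-0.561 - (-3)·-0.937) / (9) = 0.764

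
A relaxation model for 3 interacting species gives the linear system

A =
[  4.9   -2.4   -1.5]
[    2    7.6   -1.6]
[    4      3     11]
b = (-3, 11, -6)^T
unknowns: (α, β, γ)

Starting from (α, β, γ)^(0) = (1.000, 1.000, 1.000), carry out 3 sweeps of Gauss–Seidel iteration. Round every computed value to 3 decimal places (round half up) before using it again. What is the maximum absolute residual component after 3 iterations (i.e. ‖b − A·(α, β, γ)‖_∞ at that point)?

Iteration 1:
  α = (-3 - (-2.4)·1.000 - (-1.5)·1.000) / (4.9) = 0.184
  β = (11 - (2)·0.184 - (-1.6)·1.000) / (7.6) = 1.609
  γ = (-6 - (4)·0.184 - (3)·1.609) / (11) = -1.051
Iteration 2:
  α = (-3 - (-2.4)·1.609 - (-1.5)·-1.051) / (4.9) = -0.146
  β = (11 - (2)·-0.146 - (-1.6)·-1.051) / (7.6) = 1.265
  γ = (-6 - (4)·-0.146 - (3)·1.265) / (11) = -0.837
Iteration 3:
  α = (-3 - (-2.4)·1.265 - (-1.5)·-0.837) / (4.9) = -0.249
  β = (11 - (2)·-0.249 - (-1.6)·-0.837) / (7.6) = 1.337
  γ = (-6 - (4)·-0.249 - (3)·1.337) / (11) = -0.820
Residual b − A·x = (0.199, 0.025, 0.005); ∞-norm = 0.199

0.199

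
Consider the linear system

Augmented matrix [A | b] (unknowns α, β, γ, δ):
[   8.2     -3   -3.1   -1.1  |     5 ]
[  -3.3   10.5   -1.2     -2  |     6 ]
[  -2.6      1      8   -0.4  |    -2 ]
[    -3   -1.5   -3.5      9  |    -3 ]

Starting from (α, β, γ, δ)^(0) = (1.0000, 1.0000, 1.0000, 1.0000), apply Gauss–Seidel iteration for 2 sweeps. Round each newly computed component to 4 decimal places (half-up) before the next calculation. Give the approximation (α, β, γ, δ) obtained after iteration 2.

(1.2030, 1.0449, 0.0319, 0.2542)

Iteration 1:
  α = (5 - (-3)·1.0000 - (-3.1)·1.0000 - (-1.1)·1.0000) / (8.2) = 1.4878
  β = (6 - (-3.3)·1.4878 - (-1.2)·1.0000 - (-2)·1.0000) / (10.5) = 1.3438
  γ = (-2 - (-2.6)·1.4878 - (1)·1.3438 - (-0.4)·1.0000) / (8) = 0.1156
  δ = (-3 - (-3)·1.4878 - (-1.5)·1.3438 - (-3.5)·0.1156) / (9) = 0.4315
Iteration 2:
  α = (5 - (-3)·1.3438 - (-3.1)·0.1156 - (-1.1)·0.4315) / (8.2) = 1.2030
  β = (6 - (-3.3)·1.2030 - (-1.2)·0.1156 - (-2)·0.4315) / (10.5) = 1.0449
  γ = (-2 - (-2.6)·1.2030 - (1)·1.0449 - (-0.4)·0.4315) / (8) = 0.0319
  δ = (-3 - (-3)·1.2030 - (-1.5)·1.0449 - (-3.5)·0.0319) / (9) = 0.2542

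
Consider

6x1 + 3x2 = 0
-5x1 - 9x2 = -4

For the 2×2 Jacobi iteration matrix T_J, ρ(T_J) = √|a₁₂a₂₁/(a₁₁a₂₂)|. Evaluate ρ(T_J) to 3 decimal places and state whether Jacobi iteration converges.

a₁₂a₂₁/(a₁₁a₂₂) = (3)·(-5) / ((6)·(-9)) = 0.277778
ρ = √|0.277778| = √0.277778 = 0.527
ρ < 1, so Jacobi converges

0.527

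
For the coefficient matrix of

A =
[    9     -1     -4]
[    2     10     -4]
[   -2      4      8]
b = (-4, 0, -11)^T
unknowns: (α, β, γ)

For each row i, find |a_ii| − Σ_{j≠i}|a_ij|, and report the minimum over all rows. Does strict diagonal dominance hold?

2

row 1: |9| − (1+4) = 4
row 2: |10| − (2+4) = 4
row 3: |8| − (2+4) = 2
minimum over rows = 2 → strictly diagonally dominant (convergence guaranteed)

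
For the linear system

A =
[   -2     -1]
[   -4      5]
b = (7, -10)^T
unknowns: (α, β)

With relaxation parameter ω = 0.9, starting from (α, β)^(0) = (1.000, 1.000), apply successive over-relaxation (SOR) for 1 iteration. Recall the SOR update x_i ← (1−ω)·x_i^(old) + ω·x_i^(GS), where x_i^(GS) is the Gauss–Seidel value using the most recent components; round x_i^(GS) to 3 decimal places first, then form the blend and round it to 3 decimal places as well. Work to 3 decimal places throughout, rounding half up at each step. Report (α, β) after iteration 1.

Iteration 1:
  α: GS value = (7 - (-1)·1.000) / (-2) = -4.000;  α ← (1−ω)·1.000 + ω·-4.000 = -3.500
  β: GS value = (-10 - (-4)·-3.500) / (5) = -4.800;  β ← (1−ω)·1.000 + ω·-4.800 = -4.220

(-3.500, -4.220)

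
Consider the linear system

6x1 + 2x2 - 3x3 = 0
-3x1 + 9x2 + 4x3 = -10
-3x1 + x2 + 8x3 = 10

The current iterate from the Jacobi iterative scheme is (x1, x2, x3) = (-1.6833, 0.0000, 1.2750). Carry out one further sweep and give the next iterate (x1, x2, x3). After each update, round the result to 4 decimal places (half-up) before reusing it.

One sweep:
  x1 = (0 - (2)·0.0000 - (-3)·1.2750) / (6) = 0.6375
  x2 = (-10 - (-3)·-1.6833 - (4)·1.2750) / (9) = -2.2389
  x3 = (10 - (-3)·-1.6833 - (1)·0.0000) / (8) = 0.6188

(0.6375, -2.2389, 0.6188)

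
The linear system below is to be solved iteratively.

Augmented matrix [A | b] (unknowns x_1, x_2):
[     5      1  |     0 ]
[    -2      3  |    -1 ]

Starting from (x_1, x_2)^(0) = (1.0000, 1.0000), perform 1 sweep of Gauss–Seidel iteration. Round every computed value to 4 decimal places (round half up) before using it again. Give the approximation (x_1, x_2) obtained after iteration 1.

(-0.2000, -0.4667)

Iteration 1:
  x_1 = (0 - (1)·1.0000) / (5) = -0.2000
  x_2 = (-1 - (-2)·-0.2000) / (3) = -0.4667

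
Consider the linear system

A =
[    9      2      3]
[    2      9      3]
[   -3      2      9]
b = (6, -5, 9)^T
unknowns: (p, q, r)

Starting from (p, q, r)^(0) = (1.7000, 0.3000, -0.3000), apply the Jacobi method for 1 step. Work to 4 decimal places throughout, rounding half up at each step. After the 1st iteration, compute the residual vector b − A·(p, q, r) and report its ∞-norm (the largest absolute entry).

Iteration 1:
  p = (6 - (2)·0.3000 - (3)·-0.3000) / (9) = 0.7000
  q = (-5 - (2)·1.7000 - (3)·-0.3000) / (9) = -0.8333
  r = (9 - (-3)·1.7000 - (2)·0.3000) / (9) = 1.5000
Residual b − A·x = (-3.1334, -3.4003, -0.7334); ∞-norm = 3.4003

3.4003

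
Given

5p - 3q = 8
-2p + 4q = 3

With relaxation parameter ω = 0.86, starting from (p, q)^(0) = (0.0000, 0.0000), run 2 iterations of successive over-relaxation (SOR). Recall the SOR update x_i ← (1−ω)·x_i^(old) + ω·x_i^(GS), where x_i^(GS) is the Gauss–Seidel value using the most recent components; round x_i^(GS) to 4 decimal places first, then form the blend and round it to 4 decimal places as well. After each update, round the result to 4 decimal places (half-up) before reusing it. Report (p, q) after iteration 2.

(2.2068, 1.7671)

Iteration 1:
  p: GS value = (8 - (-3)·0.0000) / (5) = 1.6000;  p ← (1−ω)·0.0000 + ω·1.6000 = 1.3760
  q: GS value = (3 - (-2)·1.3760) / (4) = 1.4380;  q ← (1−ω)·0.0000 + ω·1.4380 = 1.2367
Iteration 2:
  p: GS value = (8 - (-3)·1.2367) / (5) = 2.3420;  p ← (1−ω)·1.3760 + ω·2.3420 = 2.2068
  q: GS value = (3 - (-2)·2.2068) / (4) = 1.8534;  q ← (1−ω)·1.2367 + ω·1.8534 = 1.7671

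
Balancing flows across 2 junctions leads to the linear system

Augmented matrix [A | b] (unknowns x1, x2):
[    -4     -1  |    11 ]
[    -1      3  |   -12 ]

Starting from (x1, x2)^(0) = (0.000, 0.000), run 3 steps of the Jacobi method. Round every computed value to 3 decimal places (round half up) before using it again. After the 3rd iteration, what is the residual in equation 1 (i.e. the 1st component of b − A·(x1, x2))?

Iteration 1:
  x1 = (11 - (-1)·0.000) / (-4) = -2.750
  x2 = (-12 - (-1)·0.000) / (3) = -4.000
Iteration 2:
  x1 = (11 - (-1)·-4.000) / (-4) = -1.750
  x2 = (-12 - (-1)·-2.750) / (3) = -4.917
Iteration 3:
  x1 = (11 - (-1)·-4.917) / (-4) = -1.521
  x2 = (-12 - (-1)·-1.750) / (3) = -4.583
Residual b − A·x = (0.333, 0.228)

0.333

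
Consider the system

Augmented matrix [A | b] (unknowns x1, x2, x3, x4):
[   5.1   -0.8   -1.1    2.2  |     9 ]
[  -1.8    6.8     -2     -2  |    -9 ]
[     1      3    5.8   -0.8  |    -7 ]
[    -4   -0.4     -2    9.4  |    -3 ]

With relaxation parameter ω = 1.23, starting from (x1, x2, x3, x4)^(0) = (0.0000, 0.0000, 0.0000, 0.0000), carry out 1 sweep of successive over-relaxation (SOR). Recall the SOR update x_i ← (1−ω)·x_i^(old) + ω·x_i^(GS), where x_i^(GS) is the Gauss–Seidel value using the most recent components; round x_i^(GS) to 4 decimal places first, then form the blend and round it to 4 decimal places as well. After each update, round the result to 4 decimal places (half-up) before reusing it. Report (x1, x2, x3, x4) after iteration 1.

(2.1706, -0.9213, -1.3587, 0.3397)

Iteration 1:
  x1: GS value = (9 - (-0.8)·0.0000 - (-1.1)·0.0000 - (2.2)·0.0000) / (5.1) = 1.7647;  x1 ← (1−ω)·0.0000 + ω·1.7647 = 2.1706
  x2: GS value = (-9 - (-1.8)·2.1706 - (-2)·0.0000 - (-2)·0.0000) / (6.8) = -0.7490;  x2 ← (1−ω)·0.0000 + ω·-0.7490 = -0.9213
  x3: GS value = (-7 - (1)·2.1706 - (3)·-0.9213 - (-0.8)·0.0000) / (5.8) = -1.1046;  x3 ← (1−ω)·0.0000 + ω·-1.1046 = -1.3587
  x4: GS value = (-3 - (-4)·2.1706 - (-0.4)·-0.9213 - (-2)·-1.3587) / (9.4) = 0.2762;  x4 ← (1−ω)·0.0000 + ω·0.2762 = 0.3397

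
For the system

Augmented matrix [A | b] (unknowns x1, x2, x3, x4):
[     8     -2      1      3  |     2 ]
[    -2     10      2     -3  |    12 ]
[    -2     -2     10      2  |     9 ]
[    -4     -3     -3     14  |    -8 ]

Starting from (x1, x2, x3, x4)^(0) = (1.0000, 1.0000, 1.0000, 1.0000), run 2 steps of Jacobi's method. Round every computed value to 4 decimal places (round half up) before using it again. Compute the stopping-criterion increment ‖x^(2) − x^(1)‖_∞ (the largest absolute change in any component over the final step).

Iteration 1:
  x1 = (2 - (-2)·1.0000 - (1)·1.0000 - (3)·1.0000) / (8) = 0.0000
  x2 = (12 - (-2)·1.0000 - (2)·1.0000 - (-3)·1.0000) / (10) = 1.5000
  x3 = (9 - (-2)·1.0000 - (-2)·1.0000 - (2)·1.0000) / (10) = 1.1000
  x4 = (-8 - (-4)·1.0000 - (-3)·1.0000 - (-3)·1.0000) / (14) = 0.1429
Iteration 2:
  x1 = (2 - (-2)·1.5000 - (1)·1.1000 - (3)·0.1429) / (8) = 0.4339
  x2 = (12 - (-2)·0.0000 - (2)·1.1000 - (-3)·0.1429) / (10) = 1.0229
  x3 = (9 - (-2)·0.0000 - (-2)·1.5000 - (2)·0.1429) / (10) = 1.1714
  x4 = (-8 - (-4)·0.0000 - (-3)·1.5000 - (-3)·1.1000) / (14) = -0.0143
Change: (0.4339, -0.4771, 0.0714, -0.1572) → max |·| = 0.4771

0.4771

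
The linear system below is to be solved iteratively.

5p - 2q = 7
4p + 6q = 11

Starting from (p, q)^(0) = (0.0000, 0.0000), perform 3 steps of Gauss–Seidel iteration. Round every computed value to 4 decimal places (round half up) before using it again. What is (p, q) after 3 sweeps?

Iteration 1:
  p = (7 - (-2)·0.0000) / (5) = 1.4000
  q = (11 - (4)·1.4000) / (6) = 0.9000
Iteration 2:
  p = (7 - (-2)·0.9000) / (5) = 1.7600
  q = (11 - (4)·1.7600) / (6) = 0.6600
Iteration 3:
  p = (7 - (-2)·0.6600) / (5) = 1.6640
  q = (11 - (4)·1.6640) / (6) = 0.7240

(1.6640, 0.7240)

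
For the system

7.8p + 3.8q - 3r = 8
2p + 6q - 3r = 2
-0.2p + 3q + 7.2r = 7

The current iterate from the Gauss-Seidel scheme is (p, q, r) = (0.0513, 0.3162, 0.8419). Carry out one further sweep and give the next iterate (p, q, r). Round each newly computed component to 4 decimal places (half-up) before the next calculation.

One sweep:
  p = (8 - (3.8)·0.3162 - (-3)·0.8419) / (7.8) = 1.1954
  q = (2 - (2)·1.1954 - (-3)·0.8419) / (6) = 0.3558
  r = (7 - (-0.2)·1.1954 - (3)·0.3558) / (7.2) = 0.8572

(1.1954, 0.3558, 0.8572)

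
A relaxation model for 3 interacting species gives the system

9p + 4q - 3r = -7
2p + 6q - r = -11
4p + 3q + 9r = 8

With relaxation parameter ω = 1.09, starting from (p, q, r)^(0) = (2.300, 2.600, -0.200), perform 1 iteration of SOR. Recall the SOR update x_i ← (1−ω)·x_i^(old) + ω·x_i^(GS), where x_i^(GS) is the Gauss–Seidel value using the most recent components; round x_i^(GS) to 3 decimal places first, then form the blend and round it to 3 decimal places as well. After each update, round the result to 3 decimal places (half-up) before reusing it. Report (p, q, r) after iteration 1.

(-2.387, -1.401, 2.653)

Iteration 1:
  p: GS value = (-7 - (4)·2.600 - (-3)·-0.200) / (9) = -2.000;  p ← (1−ω)·2.300 + ω·-2.000 = -2.387
  q: GS value = (-11 - (2)·-2.387 - (-1)·-0.200) / (6) = -1.071;  q ← (1−ω)·2.600 + ω·-1.071 = -1.401
  r: GS value = (8 - (4)·-2.387 - (3)·-1.401) / (9) = 2.417;  r ← (1−ω)·-0.200 + ω·2.417 = 2.653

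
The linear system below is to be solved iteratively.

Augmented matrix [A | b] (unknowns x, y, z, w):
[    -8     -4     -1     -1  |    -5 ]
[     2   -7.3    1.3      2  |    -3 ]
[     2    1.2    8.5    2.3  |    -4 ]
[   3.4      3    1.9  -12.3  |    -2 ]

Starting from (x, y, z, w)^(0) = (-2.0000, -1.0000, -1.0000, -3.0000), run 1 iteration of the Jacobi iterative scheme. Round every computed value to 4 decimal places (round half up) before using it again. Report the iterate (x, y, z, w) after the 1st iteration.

Iteration 1:
  x = (-5 - (-4)·-1.0000 - (-1)·-1.0000 - (-1)·-3.0000) / (-8) = 1.6250
  y = (-3 - (2)·-2.0000 - (1.3)·-1.0000 - (2)·-3.0000) / (-7.3) = -1.1370
  z = (-4 - (2)·-2.0000 - (1.2)·-1.0000 - (2.3)·-3.0000) / (8.5) = 0.9529
  w = (-2 - (3.4)·-2.0000 - (3)·-1.0000 - (1.9)·-1.0000) / (-12.3) = -0.7886

(1.6250, -1.1370, 0.9529, -0.7886)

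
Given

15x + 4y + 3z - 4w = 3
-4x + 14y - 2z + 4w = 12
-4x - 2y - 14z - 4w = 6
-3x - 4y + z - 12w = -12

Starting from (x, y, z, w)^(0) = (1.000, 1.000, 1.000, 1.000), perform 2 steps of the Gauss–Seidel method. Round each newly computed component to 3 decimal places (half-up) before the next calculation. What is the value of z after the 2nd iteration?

-0.821

Iteration 1:
  x = (3 - (4)·1.000 - (3)·1.000 - (-4)·1.000) / (15) = 0.000
  y = (12 - (-4)·0.000 - (-2)·1.000 - (4)·1.000) / (14) = 0.714
  z = (6 - (-4)·0.000 - (-2)·0.714 - (-4)·1.000) / (-14) = -0.816
  w = (-12 - (-3)·0.000 - (-4)·0.714 - (1)·-0.816) / (-12) = 0.694
Iteration 2:
  x = (3 - (4)·0.714 - (3)·-0.816 - (-4)·0.694) / (15) = 0.358
  y = (12 - (-4)·0.358 - (-2)·-0.816 - (4)·0.694) / (14) = 0.645
  z = (6 - (-4)·0.358 - (-2)·0.645 - (-4)·0.694) / (-14) = -0.821
  w = (-12 - (-3)·0.358 - (-4)·0.645 - (1)·-0.821) / (-12) = 0.627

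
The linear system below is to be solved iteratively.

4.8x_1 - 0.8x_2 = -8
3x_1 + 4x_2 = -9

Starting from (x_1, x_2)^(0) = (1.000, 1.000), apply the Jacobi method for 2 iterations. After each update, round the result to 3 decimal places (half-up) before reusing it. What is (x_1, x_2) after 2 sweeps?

(-2.167, -1.125)

Iteration 1:
  x_1 = (-8 - (-0.8)·1.000) / (4.8) = -1.500
  x_2 = (-9 - (3)·1.000) / (4) = -3.000
Iteration 2:
  x_1 = (-8 - (-0.8)·-3.000) / (4.8) = -2.167
  x_2 = (-9 - (3)·-1.500) / (4) = -1.125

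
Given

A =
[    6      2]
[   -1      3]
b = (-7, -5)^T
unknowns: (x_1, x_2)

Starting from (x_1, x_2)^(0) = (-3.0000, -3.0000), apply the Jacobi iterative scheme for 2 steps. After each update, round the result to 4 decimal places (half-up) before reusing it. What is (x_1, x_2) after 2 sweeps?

Iteration 1:
  x_1 = (-7 - (2)·-3.0000) / (6) = -0.1667
  x_2 = (-5 - (-1)·-3.0000) / (3) = -2.6667
Iteration 2:
  x_1 = (-7 - (2)·-2.6667) / (6) = -0.2778
  x_2 = (-5 - (-1)·-0.1667) / (3) = -1.7222

(-0.2778, -1.7222)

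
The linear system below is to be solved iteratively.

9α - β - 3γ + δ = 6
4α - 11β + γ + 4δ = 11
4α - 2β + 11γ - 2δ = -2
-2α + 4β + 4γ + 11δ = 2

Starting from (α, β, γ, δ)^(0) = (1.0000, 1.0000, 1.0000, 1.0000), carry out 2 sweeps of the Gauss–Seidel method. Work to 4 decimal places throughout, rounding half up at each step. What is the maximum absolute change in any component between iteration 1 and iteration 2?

0.5495

Iteration 1:
  α = (6 - (-1)·1.0000 - (-3)·1.0000 - (1)·1.0000) / (9) = 1.0000
  β = (11 - (4)·1.0000 - (1)·1.0000 - (4)·1.0000) / (-11) = -0.1818
  γ = (-2 - (4)·1.0000 - (-2)·-0.1818 - (-2)·1.0000) / (11) = -0.3967
  δ = (2 - (-2)·1.0000 - (4)·-0.1818 - (4)·-0.3967) / (11) = 0.5740
Iteration 2:
  α = (6 - (-1)·-0.1818 - (-3)·-0.3967 - (1)·0.5740) / (9) = 0.4505
  β = (11 - (4)·0.4505 - (1)·-0.3967 - (4)·0.5740) / (-11) = -0.6635
  γ = (-2 - (4)·0.4505 - (-2)·-0.6635 - (-2)·0.5740) / (11) = -0.3619
  δ = (2 - (-2)·0.4505 - (4)·-0.6635 - (4)·-0.3619) / (11) = 0.6366
Change: (-0.5495, -0.4817, 0.0348, 0.0626) → max |·| = 0.5495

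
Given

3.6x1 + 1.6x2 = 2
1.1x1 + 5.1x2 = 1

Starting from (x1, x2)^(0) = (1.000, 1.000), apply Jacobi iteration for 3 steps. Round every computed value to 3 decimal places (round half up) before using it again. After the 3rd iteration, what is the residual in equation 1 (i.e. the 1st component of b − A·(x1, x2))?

0.157

Iteration 1:
  x1 = (2 - (1.6)·1.000) / (3.6) = 0.111
  x2 = (1 - (1.1)·1.000) / (5.1) = -0.020
Iteration 2:
  x1 = (2 - (1.6)·-0.020) / (3.6) = 0.564
  x2 = (1 - (1.1)·0.111) / (5.1) = 0.172
Iteration 3:
  x1 = (2 - (1.6)·0.172) / (3.6) = 0.479
  x2 = (1 - (1.1)·0.564) / (5.1) = 0.074
Residual b − A·x = (0.157, 0.096)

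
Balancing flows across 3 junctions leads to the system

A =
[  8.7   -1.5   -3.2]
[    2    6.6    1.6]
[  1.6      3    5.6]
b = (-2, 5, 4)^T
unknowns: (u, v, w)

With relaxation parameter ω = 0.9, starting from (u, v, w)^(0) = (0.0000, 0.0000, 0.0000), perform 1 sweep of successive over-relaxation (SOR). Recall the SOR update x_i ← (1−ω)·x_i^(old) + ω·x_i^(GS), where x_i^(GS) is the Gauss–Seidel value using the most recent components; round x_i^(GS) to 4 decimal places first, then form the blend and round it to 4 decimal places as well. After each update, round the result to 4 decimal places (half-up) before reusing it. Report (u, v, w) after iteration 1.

(-0.2069, 0.7383, 0.3401)

Iteration 1:
  u: GS value = (-2 - (-1.5)·0.0000 - (-3.2)·0.0000) / (8.7) = -0.2299;  u ← (1−ω)·0.0000 + ω·-0.2299 = -0.2069
  v: GS value = (5 - (2)·-0.2069 - (1.6)·0.0000) / (6.6) = 0.8203;  v ← (1−ω)·0.0000 + ω·0.8203 = 0.7383
  w: GS value = (4 - (1.6)·-0.2069 - (3)·0.7383) / (5.6) = 0.3779;  w ← (1−ω)·0.0000 + ω·0.3779 = 0.3401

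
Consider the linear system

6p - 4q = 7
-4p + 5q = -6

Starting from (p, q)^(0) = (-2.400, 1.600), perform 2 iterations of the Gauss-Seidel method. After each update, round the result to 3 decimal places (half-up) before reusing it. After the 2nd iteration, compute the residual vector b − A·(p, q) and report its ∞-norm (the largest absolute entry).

2.158

Iteration 1:
  p = (7 - (-4)·1.600) / (6) = 2.233
  q = (-6 - (-4)·2.233) / (5) = 0.586
Iteration 2:
  p = (7 - (-4)·0.586) / (6) = 1.557
  q = (-6 - (-4)·1.557) / (5) = 0.046
Residual b − A·x = (-2.158, -0.002); ∞-norm = 2.158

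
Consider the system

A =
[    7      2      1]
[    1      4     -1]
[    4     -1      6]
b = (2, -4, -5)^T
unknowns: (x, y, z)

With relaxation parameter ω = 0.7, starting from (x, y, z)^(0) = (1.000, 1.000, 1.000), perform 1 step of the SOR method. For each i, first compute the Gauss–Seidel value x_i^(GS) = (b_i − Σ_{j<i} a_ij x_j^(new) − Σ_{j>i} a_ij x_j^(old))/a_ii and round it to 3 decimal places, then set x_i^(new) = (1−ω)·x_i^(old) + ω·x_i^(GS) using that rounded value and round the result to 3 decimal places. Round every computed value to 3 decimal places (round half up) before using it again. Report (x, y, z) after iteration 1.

(0.200, -0.260, -0.407)

Iteration 1:
  x: GS value = (2 - (2)·1.000 - (1)·1.000) / (7) = -0.143;  x ← (1−ω)·1.000 + ω·-0.143 = 0.200
  y: GS value = (-4 - (1)·0.200 - (-1)·1.000) / (4) = -0.800;  y ← (1−ω)·1.000 + ω·-0.800 = -0.260
  z: GS value = (-5 - (4)·0.200 - (-1)·-0.260) / (6) = -1.010;  z ← (1−ω)·1.000 + ω·-1.010 = -0.407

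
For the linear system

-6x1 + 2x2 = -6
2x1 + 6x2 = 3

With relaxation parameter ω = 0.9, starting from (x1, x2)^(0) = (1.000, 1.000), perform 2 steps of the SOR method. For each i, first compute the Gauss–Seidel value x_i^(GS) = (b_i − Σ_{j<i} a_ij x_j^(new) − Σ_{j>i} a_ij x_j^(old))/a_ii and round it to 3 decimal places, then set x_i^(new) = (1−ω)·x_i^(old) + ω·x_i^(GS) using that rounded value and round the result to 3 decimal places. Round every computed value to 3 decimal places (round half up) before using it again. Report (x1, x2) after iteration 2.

(1.078, 0.143)

Iteration 1:
  x1: GS value = (-6 - (2)·1.000) / (-6) = 1.333;  x1 ← (1−ω)·1.000 + ω·1.333 = 1.300
  x2: GS value = (3 - (2)·1.300) / (6) = 0.067;  x2 ← (1−ω)·1.000 + ω·0.067 = 0.160
Iteration 2:
  x1: GS value = (-6 - (2)·0.160) / (-6) = 1.053;  x1 ← (1−ω)·1.300 + ω·1.053 = 1.078
  x2: GS value = (3 - (2)·1.078) / (6) = 0.141;  x2 ← (1−ω)·0.160 + ω·0.141 = 0.143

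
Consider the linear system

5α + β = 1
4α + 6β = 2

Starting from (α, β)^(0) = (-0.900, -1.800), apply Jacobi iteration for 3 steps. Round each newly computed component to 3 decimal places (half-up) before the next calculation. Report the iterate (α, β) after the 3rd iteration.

(0.208, 0.325)

Iteration 1:
  α = (1 - (1)·-1.800) / (5) = 0.560
  β = (2 - (4)·-0.900) / (6) = 0.933
Iteration 2:
  α = (1 - (1)·0.933) / (5) = 0.013
  β = (2 - (4)·0.560) / (6) = -0.040
Iteration 3:
  α = (1 - (1)·-0.040) / (5) = 0.208
  β = (2 - (4)·0.013) / (6) = 0.325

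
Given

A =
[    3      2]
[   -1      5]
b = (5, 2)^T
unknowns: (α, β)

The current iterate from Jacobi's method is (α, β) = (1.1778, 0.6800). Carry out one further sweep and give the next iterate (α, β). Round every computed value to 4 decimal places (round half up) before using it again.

One sweep:
  α = (5 - (2)·0.6800) / (3) = 1.2133
  β = (2 - (-1)·1.1778) / (5) = 0.6356

(1.2133, 0.6356)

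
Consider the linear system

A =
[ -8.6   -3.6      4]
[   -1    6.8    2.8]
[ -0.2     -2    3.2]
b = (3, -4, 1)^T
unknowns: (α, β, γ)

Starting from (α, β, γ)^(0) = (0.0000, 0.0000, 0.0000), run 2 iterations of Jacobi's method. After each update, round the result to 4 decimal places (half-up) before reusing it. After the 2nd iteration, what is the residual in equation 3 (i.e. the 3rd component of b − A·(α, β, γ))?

Iteration 1:
  α = (3 - (-3.6)·0.0000 - (4)·0.0000) / (-8.6) = -0.3488
  β = (-4 - (-1)·0.0000 - (2.8)·0.0000) / (6.8) = -0.5882
  γ = (1 - (-0.2)·0.0000 - (-2)·0.0000) / (3.2) = 0.3125
Iteration 2:
  α = (3 - (-3.6)·-0.5882 - (4)·0.3125) / (-8.6) = 0.0427
  β = (-4 - (-1)·-0.3488 - (2.8)·0.3125) / (6.8) = -0.7682
  γ = (1 - (-0.2)·-0.3488 - (-2)·-0.5882) / (3.2) = -0.0769
Residual b − A·x = (0.9093, 1.4818, -0.2818)

-0.2818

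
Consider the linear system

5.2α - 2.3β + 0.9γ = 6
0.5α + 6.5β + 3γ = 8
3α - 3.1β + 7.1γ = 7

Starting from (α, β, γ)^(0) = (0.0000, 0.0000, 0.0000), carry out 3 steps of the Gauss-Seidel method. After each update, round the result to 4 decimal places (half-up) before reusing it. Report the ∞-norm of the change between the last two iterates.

0.1745

Iteration 1:
  α = (6 - (-2.3)·0.0000 - (0.9)·0.0000) / (5.2) = 1.1538
  β = (8 - (0.5)·1.1538 - (3)·0.0000) / (6.5) = 1.1420
  γ = (7 - (3)·1.1538 - (-3.1)·1.1420) / (7.1) = 0.9970
Iteration 2:
  α = (6 - (-2.3)·1.1420 - (0.9)·0.9970) / (5.2) = 1.4864
  β = (8 - (0.5)·1.4864 - (3)·0.9970) / (6.5) = 0.6563
  γ = (7 - (3)·1.4864 - (-3.1)·0.6563) / (7.1) = 0.6444
Iteration 3:
  α = (6 - (-2.3)·0.6563 - (0.9)·0.6444) / (5.2) = 1.3326
  β = (8 - (0.5)·1.3326 - (3)·0.6444) / (6.5) = 0.8308
  γ = (7 - (3)·1.3326 - (-3.1)·0.8308) / (7.1) = 0.7856
Change: (-0.1538, 0.1745, 0.1412) → max |·| = 0.1745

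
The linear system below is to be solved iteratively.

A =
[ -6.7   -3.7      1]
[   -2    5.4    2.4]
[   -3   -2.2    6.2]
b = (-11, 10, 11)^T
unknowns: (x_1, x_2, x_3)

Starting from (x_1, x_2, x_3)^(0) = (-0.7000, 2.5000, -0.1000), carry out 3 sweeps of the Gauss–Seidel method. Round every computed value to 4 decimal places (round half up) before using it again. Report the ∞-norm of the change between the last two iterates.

0.5215

Iteration 1:
  x_1 = (-11 - (-3.7)·2.5000 - (1)·-0.1000) / (-6.7) = 0.2463
  x_2 = (10 - (-2)·0.2463 - (2.4)·-0.1000) / (5.4) = 1.9875
  x_3 = (11 - (-3)·0.2463 - (-2.2)·1.9875) / (6.2) = 2.5986
Iteration 2:
  x_1 = (-11 - (-3.7)·1.9875 - (1)·2.5986) / (-6.7) = 0.9321
  x_2 = (10 - (-2)·0.9321 - (2.4)·2.5986) / (5.4) = 1.0421
  x_3 = (11 - (-3)·0.9321 - (-2.2)·1.0421) / (6.2) = 2.5950
Iteration 3:
  x_1 = (-11 - (-3.7)·1.0421 - (1)·2.5950) / (-6.7) = 1.4536
  x_2 = (10 - (-2)·1.4536 - (2.4)·2.5950) / (5.4) = 1.2369
  x_3 = (11 - (-3)·1.4536 - (-2.2)·1.2369) / (6.2) = 2.9164
Change: (0.5215, 0.1948, 0.3214) → max |·| = 0.5215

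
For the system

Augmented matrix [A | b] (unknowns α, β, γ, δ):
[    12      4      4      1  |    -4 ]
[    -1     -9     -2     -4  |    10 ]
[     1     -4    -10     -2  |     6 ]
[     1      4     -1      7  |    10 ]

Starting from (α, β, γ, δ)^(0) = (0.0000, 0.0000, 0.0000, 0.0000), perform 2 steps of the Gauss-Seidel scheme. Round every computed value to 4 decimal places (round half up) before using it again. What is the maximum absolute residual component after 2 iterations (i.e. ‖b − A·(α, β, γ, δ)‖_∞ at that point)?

3.2305

Iteration 1:
  α = (-4 - (4)·0.0000 - (4)·0.0000 - (1)·0.0000) / (12) = -0.3333
  β = (10 - (-1)·-0.3333 - (-2)·0.0000 - (-4)·0.0000) / (-9) = -1.0741
  γ = (6 - (1)·-0.3333 - (-4)·-1.0741 - (-2)·0.0000) / (-10) = -0.2037
  δ = (10 - (1)·-0.3333 - (4)·-1.0741 - (-1)·-0.2037) / (7) = 2.0609
Iteration 2:
  α = (-4 - (4)·-1.0741 - (4)·-0.2037 - (1)·2.0609) / (12) = -0.0791
  β = (10 - (-1)·-0.0791 - (-2)·-0.2037 - (-4)·2.0609) / (-9) = -1.9730
  γ = (6 - (1)·-0.0791 - (-4)·-1.9730 - (-2)·2.0609) / (-10) = -0.2309
  δ = (10 - (1)·-0.0791 - (4)·-1.9730 - (-1)·-0.2309) / (7) = 2.5343
Residual b − A·x = (3.2305, 1.8393, 0.9467, 0.0001); ∞-norm = 3.2305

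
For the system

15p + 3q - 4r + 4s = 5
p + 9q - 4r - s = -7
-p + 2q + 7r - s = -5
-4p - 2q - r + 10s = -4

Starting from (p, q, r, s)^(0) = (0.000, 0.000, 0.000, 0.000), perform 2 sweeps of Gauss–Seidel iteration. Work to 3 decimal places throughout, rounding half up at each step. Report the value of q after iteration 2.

-1.080

Iteration 1:
  p = (5 - (3)·0.000 - (-4)·0.000 - (4)·0.000) / (15) = 0.333
  q = (-7 - (1)·0.333 - (-4)·0.000 - (-1)·0.000) / (9) = -0.815
  r = (-5 - (-1)·0.333 - (2)·-0.815 - (-1)·0.000) / (7) = -0.434
  s = (-4 - (-4)·0.333 - (-2)·-0.815 - (-1)·-0.434) / (10) = -0.473
Iteration 2:
  p = (5 - (3)·-0.815 - (-4)·-0.434 - (4)·-0.473) / (15) = 0.507
  q = (-7 - (1)·0.507 - (-4)·-0.434 - (-1)·-0.473) / (9) = -1.080
  r = (-5 - (-1)·0.507 - (2)·-1.080 - (-1)·-0.473) / (7) = -0.401
  s = (-4 - (-4)·0.507 - (-2)·-1.080 - (-1)·-0.401) / (10) = -0.453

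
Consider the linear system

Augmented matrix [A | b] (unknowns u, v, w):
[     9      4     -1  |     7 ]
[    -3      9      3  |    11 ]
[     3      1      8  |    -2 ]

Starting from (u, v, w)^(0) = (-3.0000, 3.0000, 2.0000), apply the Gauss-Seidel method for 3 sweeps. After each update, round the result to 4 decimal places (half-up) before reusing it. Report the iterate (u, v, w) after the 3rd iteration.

Iteration 1:
  u = (7 - (4)·3.0000 - (-1)·2.0000) / (9) = -0.3333
  v = (11 - (-3)·-0.3333 - (3)·2.0000) / (9) = 0.4445
  w = (-2 - (3)·-0.3333 - (1)·0.4445) / (8) = -0.1806
Iteration 2:
  u = (7 - (4)·0.4445 - (-1)·-0.1806) / (9) = 0.5602
  v = (11 - (-3)·0.5602 - (3)·-0.1806) / (9) = 1.4692
  w = (-2 - (3)·0.5602 - (1)·1.4692) / (8) = -0.6437
Iteration 3:
  u = (7 - (4)·1.4692 - (-1)·-0.6437) / (9) = 0.0533
  v = (11 - (-3)·0.0533 - (3)·-0.6437) / (9) = 1.4546
  w = (-2 - (3)·0.0533 - (1)·1.4546) / (8) = -0.4518

(0.0533, 1.4546, -0.4518)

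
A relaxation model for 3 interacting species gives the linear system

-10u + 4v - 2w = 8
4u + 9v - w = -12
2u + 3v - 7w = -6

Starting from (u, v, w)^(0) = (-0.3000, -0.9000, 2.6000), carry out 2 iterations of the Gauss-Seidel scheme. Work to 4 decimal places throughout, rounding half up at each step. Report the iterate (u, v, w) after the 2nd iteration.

Iteration 1:
  u = (8 - (4)·-0.9000 - (-2)·2.6000) / (-10) = -1.6800
  v = (-12 - (4)·-1.6800 - (-1)·2.6000) / (9) = -0.2978
  w = (-6 - (2)·-1.6800 - (3)·-0.2978) / (-7) = 0.2495
Iteration 2:
  u = (8 - (4)·-0.2978 - (-2)·0.2495) / (-10) = -0.9690
  v = (-12 - (4)·-0.9690 - (-1)·0.2495) / (9) = -0.8749
  w = (-6 - (2)·-0.9690 - (3)·-0.8749) / (-7) = 0.2053

(-0.9690, -0.8749, 0.2053)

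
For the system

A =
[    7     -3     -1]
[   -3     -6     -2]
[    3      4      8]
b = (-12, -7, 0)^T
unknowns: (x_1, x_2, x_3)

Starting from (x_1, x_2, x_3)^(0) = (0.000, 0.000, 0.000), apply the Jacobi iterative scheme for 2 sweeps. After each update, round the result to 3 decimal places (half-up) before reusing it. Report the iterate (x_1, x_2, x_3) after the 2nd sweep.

(-1.214, 2.024, 0.059)

Iteration 1:
  x_1 = (-12 - (-3)·0.000 - (-1)·0.000) / (7) = -1.714
  x_2 = (-7 - (-3)·0.000 - (-2)·0.000) / (-6) = 1.167
  x_3 = (0 - (3)·0.000 - (4)·0.000) / (8) = 0.000
Iteration 2:
  x_1 = (-12 - (-3)·1.167 - (-1)·0.000) / (7) = -1.214
  x_2 = (-7 - (-3)·-1.714 - (-2)·0.000) / (-6) = 2.024
  x_3 = (0 - (3)·-1.714 - (4)·1.167) / (8) = 0.059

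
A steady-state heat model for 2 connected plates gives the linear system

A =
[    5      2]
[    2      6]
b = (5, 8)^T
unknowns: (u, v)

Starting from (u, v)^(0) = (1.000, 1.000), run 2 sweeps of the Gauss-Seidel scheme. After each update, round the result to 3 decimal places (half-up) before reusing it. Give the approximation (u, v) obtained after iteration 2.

(0.547, 1.151)

Iteration 1:
  u = (5 - (2)·1.000) / (5) = 0.600
  v = (8 - (2)·0.600) / (6) = 1.133
Iteration 2:
  u = (5 - (2)·1.133) / (5) = 0.547
  v = (8 - (2)·0.547) / (6) = 1.151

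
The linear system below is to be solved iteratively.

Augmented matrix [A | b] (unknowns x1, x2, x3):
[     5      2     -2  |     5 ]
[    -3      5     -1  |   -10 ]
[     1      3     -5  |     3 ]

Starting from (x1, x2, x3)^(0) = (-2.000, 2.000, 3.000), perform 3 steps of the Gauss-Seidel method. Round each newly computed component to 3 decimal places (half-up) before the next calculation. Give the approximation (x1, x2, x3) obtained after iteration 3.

Iteration 1:
  x1 = (5 - (2)·2.000 - (-2)·3.000) / (5) = 1.400
  x2 = (-10 - (-3)·1.400 - (-1)·3.000) / (5) = -0.560
  x3 = (3 - (1)·1.400 - (3)·-0.560) / (-5) = -0.656
Iteration 2:
  x1 = (5 - (2)·-0.560 - (-2)·-0.656) / (5) = 0.962
  x2 = (-10 - (-3)·0.962 - (-1)·-0.656) / (5) = -1.554
  x3 = (3 - (1)·0.962 - (3)·-1.554) / (-5) = -1.340
Iteration 3:
  x1 = (5 - (2)·-1.554 - (-2)·-1.340) / (5) = 1.086
  x2 = (-10 - (-3)·1.086 - (-1)·-1.340) / (5) = -1.616
  x3 = (3 - (1)·1.086 - (3)·-1.616) / (-5) = -1.352

(1.086, -1.616, -1.352)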